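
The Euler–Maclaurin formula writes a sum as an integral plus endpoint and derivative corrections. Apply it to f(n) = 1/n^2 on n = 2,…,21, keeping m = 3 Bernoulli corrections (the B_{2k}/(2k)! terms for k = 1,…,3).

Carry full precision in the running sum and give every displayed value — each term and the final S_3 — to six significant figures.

The integral term ∫_2^21 1/x^2 dx = 0.452381.
Endpoint term: (f(2) + f(21))/2 = (0.250000 + 0.00226757)/2 = 0.126134.
Integral + boundary = 0.578515.
Order-1 term: 1/12 · (-0.000215959 − (-0.250000)) = 0.0208153.
Partial sum through k=1: 0.599330.
Order-2 term: −1/720 · (-5.87645e-06 − (-0.750000)) = -0.00104166.
Partial sum through k=2: 0.598288.
Order-3 term: 1/30240 · (-3.99758e-07 − (-5.62500)) = 0.000186012.

S_3 ≈ 0.598474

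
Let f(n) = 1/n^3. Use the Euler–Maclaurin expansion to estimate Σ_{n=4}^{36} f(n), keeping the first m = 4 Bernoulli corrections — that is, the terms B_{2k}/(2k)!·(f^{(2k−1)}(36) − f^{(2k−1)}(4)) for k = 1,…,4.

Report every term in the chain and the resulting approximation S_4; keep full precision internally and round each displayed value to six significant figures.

Integral: ∫_4^36 1/x^3 dx = 0.0308642.
½[f(4) + f(36)] = ½[0.0156250 + 2.14335e-05] = 0.00782322.
Running total after boundary: 0.0386874.
Order-1 term: 1/12 · (-1.78612e-06 − (-0.0117188)) = 0.000976414.
Running total after k=1: 0.0396638.
Order-2 term: −1/720 · (-2.75636e-08 − (-0.0146484)) = -2.03450e-05.
Running total after k=2: 0.0396435.
Order-3 term: 1/30240 · (-8.93265e-10 − (-0.0384521)) = 1.27157e-06.
Running total after k=3: 0.0396448.
Order-4 term: −1/1209600 · (-4.96259e-11 − (-0.173035)) = -1.43051e-07.

S_4 ≈ 0.0396446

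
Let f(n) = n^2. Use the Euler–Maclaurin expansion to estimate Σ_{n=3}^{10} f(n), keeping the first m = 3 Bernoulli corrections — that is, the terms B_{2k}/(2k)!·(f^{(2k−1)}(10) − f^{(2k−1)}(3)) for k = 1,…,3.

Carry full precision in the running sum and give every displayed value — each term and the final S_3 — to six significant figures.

The integral term ∫_3^10 x^2 dx = 324.333.
Endpoint term: (f(3) + f(10))/2 = (9.00000 + 100.000)/2 = 54.5000.
So far: 378.833.
Order-1 term: 1/12 · (20.0000 − 6.00000) = 1.16667.
Running total after k=1: 380.000.
Order-2 term: −1/720 · (0.00000 − 0.00000) = 0.00000.
Running total after k=2: 380.000.
Order-3 term: 1/30240 · (0.00000 − 0.00000) = 0.00000.

S_3 ≈ 380.000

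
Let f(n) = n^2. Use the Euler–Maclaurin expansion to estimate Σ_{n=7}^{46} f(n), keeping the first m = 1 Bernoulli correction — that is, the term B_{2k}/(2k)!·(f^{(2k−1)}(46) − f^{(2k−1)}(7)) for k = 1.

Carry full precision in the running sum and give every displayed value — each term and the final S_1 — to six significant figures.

S_1 ≈ 33420.0

The integral term ∫_7^46 x^2 dx = 32331.0.
Boundary: ½(f(7) + f(46)) = ½(49.0000 + 2116.00) = 1082.50.
So far: 33413.5.
k=1: B_{2}/(2)! × [f^{(1)}(46) − f^{(1)}(7)] = 1/12 × (92.0000 − 14.0000) = 6.50000.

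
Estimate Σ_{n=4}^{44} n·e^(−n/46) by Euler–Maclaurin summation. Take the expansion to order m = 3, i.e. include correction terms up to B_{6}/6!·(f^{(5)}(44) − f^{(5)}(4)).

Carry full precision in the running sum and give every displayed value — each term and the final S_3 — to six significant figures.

∫_4^44 x·e^(−x/46) dx evaluates to 517.749.
Endpoint term: (f(4) + f(44))/2 = (3.66687 + 16.9060)/2 = 10.2864.
So far: 528.036.
k=1: B_{2}/(2)! × [f^{(1)}(44) − f^{(1)}(4)] = 1/12 × (0.0167055 − 0.837002) = -0.0683581.
Partial sum through k=1: 527.967.
k=2: B_{4}/(4)! × [f^{(3)}(44) − f^{(3)}(4)] = −1/720 × (0.000371058 − 0.00126202) = 1.23745e-06.
Partial sum through k=2: 527.967.
k=3: B_{6}/(6)! × [f^{(5)}(44) − f^{(5)}(4)] = 1/30240 × (3.46986e-07 − 1.00590e-06) = -2.17895e-11.

S_3 ≈ 527.967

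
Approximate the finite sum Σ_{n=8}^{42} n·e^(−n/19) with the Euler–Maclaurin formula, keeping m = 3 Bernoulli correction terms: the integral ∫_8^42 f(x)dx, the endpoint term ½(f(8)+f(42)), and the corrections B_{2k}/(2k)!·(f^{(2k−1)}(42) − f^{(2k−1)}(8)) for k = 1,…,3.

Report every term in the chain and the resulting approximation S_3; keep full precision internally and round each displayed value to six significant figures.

S_3 ≈ 214.519

Integral: ∫_8^42 x·e^(−x/19) dx = 209.634.
Boundary: ½(f(8) + f(42)) = ½(5.25084 + 4.60500) = 4.92792.
So far: 214.562.
Order-1 term: 1/12 · (-0.132726 − 0.379995) = -0.0427267.
Partial sum through k=1: 214.519.
Order-2 term: −1/720 · (0.000239779 − 0.00468894) = 6.17939e-06.
Partial sum through k=2: 214.519.
Order-3 term: 1/30240 · (2.34687e-06 − 2.30617e-05) = -6.85013e-10.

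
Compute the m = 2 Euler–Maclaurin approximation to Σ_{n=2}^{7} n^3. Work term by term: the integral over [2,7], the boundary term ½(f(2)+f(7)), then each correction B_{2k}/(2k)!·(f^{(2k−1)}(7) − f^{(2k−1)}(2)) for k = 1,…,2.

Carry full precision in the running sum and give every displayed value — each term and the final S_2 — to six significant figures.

∫_2^7 x^3 dx evaluates to 596.250.
Boundary: ½(f(2) + f(7)) = ½(8.00000 + 343.000) = 175.500.
Integral + boundary = 771.750.
k=1: B_{2}/(2)! × [f^{(1)}(7) − f^{(1)}(2)] = 1/12 × (147.000 − 12.0000) = 11.2500.
Partial sum through k=1: 783.000.
k=2: B_{4}/(4)! × [f^{(3)}(7) − f^{(3)}(2)] = −1/720 × (6.00000 − 6.00000) = 0.00000.

S_2 ≈ 783.000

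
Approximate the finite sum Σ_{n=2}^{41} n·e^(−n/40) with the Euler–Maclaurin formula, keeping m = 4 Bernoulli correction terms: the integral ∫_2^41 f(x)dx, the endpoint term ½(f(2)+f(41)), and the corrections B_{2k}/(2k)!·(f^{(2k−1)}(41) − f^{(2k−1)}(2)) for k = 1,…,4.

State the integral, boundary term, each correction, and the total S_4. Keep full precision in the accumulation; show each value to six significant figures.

The integral term ∫_2^41 x·e^(−x/40) dx = 435.565.
Endpoint term: (f(2) + f(41))/2 = (1.90246 + 14.7107)/2 = 8.30656.
Integral + boundary = 443.871.
Correction k=1: B_{2}/2! · (f^{(1)}(41) − f^{(1)}(2)) = 1/12 · (-0.00896991 − 0.903668) = -0.0760532.
After k=1: 443.795.
Correction k=2: B_{4}/4! · (f^{(3)}(41) − f^{(3)}(2)) = −1/720 · (0.000442889 − 0.00175383) = 1.82075e-06.
After k=2: 443.795.
Correction k=3: B_{6}/6! · (f^{(5)}(41) − f^{(5)}(2)) = 1/30240 · (5.57116e-07 − 1.83929e-06) = -4.24000e-11.
After k=3: 443.795.
Correction k=4: B_{8}/8! · (f^{(7)}(41) − f^{(7)}(2)) = −1/1209600 · (5.23391e-10 − 1.61402e-09) = 9.01648e-16.

S_4 ≈ 443.795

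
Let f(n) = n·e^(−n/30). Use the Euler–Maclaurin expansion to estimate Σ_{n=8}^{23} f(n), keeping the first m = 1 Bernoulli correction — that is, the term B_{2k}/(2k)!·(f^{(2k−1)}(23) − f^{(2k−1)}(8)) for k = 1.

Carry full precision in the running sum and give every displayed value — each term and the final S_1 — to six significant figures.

The integral term ∫_8^23 x·e^(−x/30) dx = 134.509.
Boundary: ½(f(8) + f(23)) = ½(6.12743 + 10.6849) = 8.40614.
Integral + boundary = 142.916.
k=1: B_{2}/(2)! × [f^{(1)}(23) − f^{(1)}(8)] = 1/12 × (0.108397 − 0.561681) = -0.0377736.

S_1 ≈ 142.878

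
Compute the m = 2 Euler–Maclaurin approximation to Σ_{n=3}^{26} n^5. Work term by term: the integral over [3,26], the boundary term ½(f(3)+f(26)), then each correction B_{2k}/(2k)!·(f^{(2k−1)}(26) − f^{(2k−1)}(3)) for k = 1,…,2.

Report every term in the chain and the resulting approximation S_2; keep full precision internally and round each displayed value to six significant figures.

∫_3^26 x^5 dx evaluates to 5.14858e+07.
Boundary: ½(f(3) + f(26)) = ½(243.000 + 1.18814e+07) = 5.94081e+06.
Running total after boundary: 5.74267e+07.
k=1: B_{2}/(2)! × [f^{(1)}(26) − f^{(1)}(3)] = 1/12 × (2.28488e+06 − 405.000) = 190373.
Partial sum through k=1: 5.76170e+07.
k=2: B_{4}/(4)! × [f^{(3)}(26) − f^{(3)}(3)] = −1/720 × (40560.0 − 540.000) = -55.5833.

S_2 ≈ 5.76170e+07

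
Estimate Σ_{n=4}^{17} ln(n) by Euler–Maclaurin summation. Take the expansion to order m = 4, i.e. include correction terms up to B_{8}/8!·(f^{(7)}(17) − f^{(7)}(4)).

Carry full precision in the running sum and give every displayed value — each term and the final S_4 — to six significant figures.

The integral term ∫_4^17 ln(x) dx = 29.6194.
½[f(4) + f(17)] = ½[1.38629 + 2.83321] = 2.10975.
Integral + boundary = 31.7292.
Order-1 term: 1/12 · (0.0588235 − 0.250000) = -0.0159314.
Running total after k=1: 31.7133.
Order-2 term: −1/720 · (0.000407083 − 0.0312500) = 4.28374e-05.
Running total after k=2: 31.7133.
Order-3 term: 1/30240 · (1.69031e-05 − 0.0234375) = -7.74491e-07.
Running total after k=3: 31.7133.
Order-4 term: −1/1209600 · (1.75465e-06 − 0.0439453) = 3.63290e-08.

S_4 ≈ 31.7133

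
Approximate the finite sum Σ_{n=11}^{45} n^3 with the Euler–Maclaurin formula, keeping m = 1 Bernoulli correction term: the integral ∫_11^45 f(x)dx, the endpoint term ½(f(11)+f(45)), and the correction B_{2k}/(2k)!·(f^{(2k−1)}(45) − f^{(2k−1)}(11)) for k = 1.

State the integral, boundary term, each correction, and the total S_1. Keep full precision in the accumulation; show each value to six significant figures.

The integral term ∫_11^45 x^3 dx = 1.02150e+06.
½[f(11) + f(45)] = ½[1331.00 + 91125.0] = 46228.0.
So far: 1.06772e+06.
Order-1 term: 1/12 · (6075.00 − 363.000) = 476.000.

S_1 ≈ 1.06820e+06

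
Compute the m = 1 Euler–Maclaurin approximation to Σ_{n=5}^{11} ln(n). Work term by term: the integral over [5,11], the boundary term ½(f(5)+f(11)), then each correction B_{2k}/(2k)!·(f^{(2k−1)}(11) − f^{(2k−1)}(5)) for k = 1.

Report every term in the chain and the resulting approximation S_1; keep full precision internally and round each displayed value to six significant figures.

The integral term ∫_5^11 ln(x) dx = 12.3297.
Boundary: ½(f(5) + f(11)) = ½(1.60944 + 2.39790) = 2.00367.
Running total after boundary: 14.3333.
Order-1 term: 1/12 · (0.0909091 − 0.200000) = -0.00909091.

S_1 ≈ 14.3242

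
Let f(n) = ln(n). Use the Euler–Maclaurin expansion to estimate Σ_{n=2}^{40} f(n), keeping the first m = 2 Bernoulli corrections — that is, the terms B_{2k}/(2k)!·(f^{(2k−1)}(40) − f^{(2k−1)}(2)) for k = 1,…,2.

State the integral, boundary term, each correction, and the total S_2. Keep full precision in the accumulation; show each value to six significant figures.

∫_2^40 ln(x) dx evaluates to 108.169.
Endpoint term: (f(2) + f(40))/2 = (0.693147 + 3.68888)/2 = 2.19101.
Integral + boundary = 110.360.
Order-1 term: 1/12 · (0.0250000 − 0.500000) = -0.0395833.
Partial sum through k=1: 110.320.
Order-2 term: −1/720 · (3.12500e-05 − 0.250000) = 0.000347179.

S_2 ≈ 110.321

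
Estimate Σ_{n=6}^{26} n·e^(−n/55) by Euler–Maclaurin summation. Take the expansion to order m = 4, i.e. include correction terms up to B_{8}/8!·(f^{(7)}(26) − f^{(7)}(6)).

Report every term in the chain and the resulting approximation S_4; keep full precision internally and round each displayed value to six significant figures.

S_4 ≈ 242.209

The integral term ∫_6^26 x·e^(−x/55) dx = 231.455.
Boundary: ½(f(6) + f(26)) = ½(5.37989 + 16.2058) = 10.7928.
So far: 242.248.
k=1: B_{2}/(2)! × [f^{(1)}(26) − f^{(1)}(6)] = 1/12 × (0.328649 − 0.798833) = -0.0391820.
After k=1: 242.209.
k=2: B_{4}/(4)! × [f^{(3)}(26) − f^{(3)}(6)] = −1/720 × (0.000520744 − 0.000856903) = 4.66888e-07.
After k=2: 242.209.
k=3: B_{6}/(6)! × [f^{(5)}(26) − f^{(5)}(6)] = 1/30240 × (3.08378e-07 − 4.79249e-07) = -5.65051e-12.
After k=3: 242.209.
k=4: B_{8}/(8)! × [f^{(7)}(26) − f^{(7)}(6)] = −1/1209600 × (1.46978e-10 − 2.23215e-10) = 6.30263e-17.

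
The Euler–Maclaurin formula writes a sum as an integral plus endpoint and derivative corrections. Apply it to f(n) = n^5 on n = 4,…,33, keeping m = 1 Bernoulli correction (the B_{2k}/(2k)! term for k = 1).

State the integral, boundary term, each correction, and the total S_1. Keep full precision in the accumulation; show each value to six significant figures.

S_1 ≈ 2.35306e+08

Integral: ∫_4^33 x^5 dx = 2.15244e+08.
Endpoint term: (f(4) + f(33))/2 = (1024.00 + 3.91354e+07)/2 = 1.95682e+07.
Integral + boundary = 2.34812e+08.
k=1: B_{2}/(2)! × [f^{(1)}(33) − f^{(1)}(4)] = 1/12 × (5.92960e+06 − 1280.00) = 494027.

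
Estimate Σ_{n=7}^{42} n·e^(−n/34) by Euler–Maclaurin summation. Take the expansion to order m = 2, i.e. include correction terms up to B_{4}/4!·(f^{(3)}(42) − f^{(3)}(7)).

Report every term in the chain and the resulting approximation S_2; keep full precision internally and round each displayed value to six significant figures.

∫_7^42 x·e^(−x/34) dx evaluates to 383.321.
Boundary: ½(f(7) + f(42)) = ½(5.69750 + 12.2115) = 8.95448.
Integral + boundary = 392.275.
Order-1 term: 1/12 · (-0.0684116 − 0.646355) = -0.0595639.
After k=1: 392.216.
Order-2 term: −1/720 · (0.000443847 − 0.00196731) = 2.11592e-06.

S_2 ≈ 392.216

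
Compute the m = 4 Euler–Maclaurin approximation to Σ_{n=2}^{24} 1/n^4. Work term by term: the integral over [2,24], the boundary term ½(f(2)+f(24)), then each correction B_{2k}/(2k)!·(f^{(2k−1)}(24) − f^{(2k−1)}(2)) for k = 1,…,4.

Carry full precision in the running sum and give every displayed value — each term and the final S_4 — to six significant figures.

S_4 ≈ 0.0821985

Integral: ∫_2^24 1/x^4 dx = 0.0416426.
Endpoint term: (f(2) + f(24))/2 = (0.0625000 + 3.01408e-06)/2 = 0.0312515.
Running total after boundary: 0.0728941.
Correction k=1: B_{2}/2! · (f^{(1)}(24) − f^{(1)}(2)) = 1/12 · (-5.02347e-07 − (-0.125000)) = 0.0104166.
After k=1: 0.0833107.
Correction k=2: B_{4}/4! · (f^{(3)}(24) − f^{(3)}(2)) = −1/720 · (-2.61639e-08 − (-0.937500)) = -0.00130208.
After k=2: 0.0820086.
Correction k=3: B_{6}/6! · (f^{(5)}(24) − f^{(5)}(2)) = 1/30240 · (-2.54371e-09 − (-13.1250)) = 0.000434028.
After k=3: 0.0824426.
Correction k=4: B_{8}/8! · (f^{(7)}(24) − f^{(7)}(2)) = −1/1209600 · (-3.97455e-10 − (-295.312)) = -0.000244141.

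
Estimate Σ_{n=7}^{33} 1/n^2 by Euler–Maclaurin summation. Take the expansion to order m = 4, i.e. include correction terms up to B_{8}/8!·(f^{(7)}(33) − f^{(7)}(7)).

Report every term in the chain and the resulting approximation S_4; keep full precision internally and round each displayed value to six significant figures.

S_4 ≈ 0.123697

The integral term ∫_7^33 1/x^2 dx = 0.112554.
Endpoint term: (f(7) + f(33))/2 = (0.0204082 + 0.000918274)/2 = 0.0106632.
Running total after boundary: 0.123217.
k=1: B_{2}/(2)! × [f^{(1)}(33) − f^{(1)}(7)] = 1/12 × (-5.56529e-05 − (-0.00583090)) = 0.000481271.
Partial sum through k=1: 0.123699.
k=2: B_{4}/(4)! × [f^{(3)}(33) − f^{(3)}(7)] = −1/720 × (-6.13256e-07 − (-0.00142798)) = -1.98245e-06.
Partial sum through k=2: 0.123697.
k=3: B_{6}/(6)! × [f^{(5)}(33) − f^{(5)}(7)] = 1/30240 × (-1.68941e-08 − (-0.000874271)) = 2.89105e-08.
Partial sum through k=3: 0.123697.
k=4: B_{8}/(8)! × [f^{(7)}(33) − f^{(7)}(7)] = −1/1209600 × (-8.68750e-10 − (-0.000999167)) = -8.26030e-10.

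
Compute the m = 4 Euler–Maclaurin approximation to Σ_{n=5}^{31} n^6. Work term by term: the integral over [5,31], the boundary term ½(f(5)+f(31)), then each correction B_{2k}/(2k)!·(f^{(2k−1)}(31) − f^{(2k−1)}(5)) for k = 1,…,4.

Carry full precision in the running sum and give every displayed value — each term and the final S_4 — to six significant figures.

S_4 ≈ 4.38843e+09

∫_5^31 x^6 dx evaluates to 3.93036e+09.
Endpoint term: (f(5) + f(31))/2 = (15625.0 + 8.87504e+08)/2 = 4.43760e+08.
Running total after boundary: 4.37412e+09.
Order-1 term: 1/12 · (1.71775e+08 − 18750.0) = 1.43130e+07.
After k=1: 4.38843e+09.
Order-2 term: −1/720 · (3.57492e+06 − 15000.0) = -4944.33.
After k=2: 4.38843e+09.
Order-3 term: 1/30240 · (22320.0 − 3600.00) = 0.619048.
After k=3: 4.38843e+09.
Order-4 term: −1/1209600 · (0.00000 − 0.00000) = 0.00000.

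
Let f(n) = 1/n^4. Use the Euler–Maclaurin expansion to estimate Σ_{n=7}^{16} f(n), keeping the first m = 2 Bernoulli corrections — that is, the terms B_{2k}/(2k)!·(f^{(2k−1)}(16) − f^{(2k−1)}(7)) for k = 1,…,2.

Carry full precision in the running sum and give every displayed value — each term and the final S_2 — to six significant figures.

Integral: ∫_7^16 1/x^4 dx = 0.000890437.
Endpoint term: (f(7) + f(16))/2 = (0.000416493 + 1.52588e-05)/2 = 0.000215876.
Running total after boundary: 0.00110631.
Order-1 term: 1/12 · (-3.81470e-06 − (-0.000237996)) = 1.95151e-05.
After k=1: 0.00112583.
Order-2 term: −1/720 · (-4.47035e-07 − (-0.000145712)) = -2.01757e-07.

S_2 ≈ 0.00112563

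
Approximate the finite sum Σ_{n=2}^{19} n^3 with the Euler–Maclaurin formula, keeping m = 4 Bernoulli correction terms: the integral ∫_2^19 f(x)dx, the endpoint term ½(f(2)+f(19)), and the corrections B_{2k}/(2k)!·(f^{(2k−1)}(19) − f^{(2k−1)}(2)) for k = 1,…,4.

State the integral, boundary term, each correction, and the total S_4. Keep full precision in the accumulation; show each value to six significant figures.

S_4 ≈ 36099.0

∫_2^19 x^3 dx evaluates to 32576.2.
Endpoint term: (f(2) + f(19))/2 = (8.00000 + 6859.00)/2 = 3433.50.
Running total after boundary: 36009.8.
Correction k=1: B_{2}/2! · (f^{(1)}(19) − f^{(1)}(2)) = 1/12 · (1083.00 − 12.0000) = 89.2500.
Partial sum through k=1: 36099.0.
Correction k=2: B_{4}/4! · (f^{(3)}(19) − f^{(3)}(2)) = −1/720 · (6.00000 − 6.00000) = 0.00000.
Partial sum through k=2: 36099.0.
Correction k=3: B_{6}/6! · (f^{(5)}(19) − f^{(5)}(2)) = 1/30240 · (0.00000 − 0.00000) = 0.00000.
Partial sum through k=3: 36099.0.
Correction k=4: B_{8}/8! · (f^{(7)}(19) − f^{(7)}(2)) = −1/1209600 · (0.00000 − 0.00000) = 0.00000.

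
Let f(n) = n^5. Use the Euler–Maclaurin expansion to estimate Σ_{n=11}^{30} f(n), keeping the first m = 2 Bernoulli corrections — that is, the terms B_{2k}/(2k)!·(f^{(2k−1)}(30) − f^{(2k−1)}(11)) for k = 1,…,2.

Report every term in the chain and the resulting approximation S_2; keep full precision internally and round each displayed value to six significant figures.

S_2 ≈ 1.33767e+08

Integral: ∫_11^30 x^5 dx = 1.21205e+08.
Boundary: ½(f(11) + f(30)) = ½(161051 + 2.43000e+07) = 1.22305e+07.
So far: 1.33435e+08.
Order-1 term: 1/12 · (4.05000e+06 − 73205.0) = 331400.
Partial sum through k=1: 1.33767e+08.
Order-2 term: −1/720 · (54000.0 − 7260.00) = -64.9167.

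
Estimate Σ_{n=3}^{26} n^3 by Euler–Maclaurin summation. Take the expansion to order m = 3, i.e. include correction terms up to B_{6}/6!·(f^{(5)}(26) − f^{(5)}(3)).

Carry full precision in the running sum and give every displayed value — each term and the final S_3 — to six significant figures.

The integral term ∫_3^26 x^3 dx = 114224.
Boundary: ½(f(3) + f(26)) = ½(27.0000 + 17576.0) = 8801.50.
Integral + boundary = 123025.
k=1: B_{2}/(2)! × [f^{(1)}(26) − f^{(1)}(3)] = 1/12 × (2028.00 − 27.0000) = 166.750.
Partial sum through k=1: 123192.
k=2: B_{4}/(4)! × [f^{(3)}(26) − f^{(3)}(3)] = −1/720 × (6.00000 − 6.00000) = 0.00000.
Partial sum through k=2: 123192.
k=3: B_{6}/(6)! × [f^{(5)}(26) − f^{(5)}(3)] = 1/30240 × (0.00000 − 0.00000) = 0.00000.

S_3 ≈ 123192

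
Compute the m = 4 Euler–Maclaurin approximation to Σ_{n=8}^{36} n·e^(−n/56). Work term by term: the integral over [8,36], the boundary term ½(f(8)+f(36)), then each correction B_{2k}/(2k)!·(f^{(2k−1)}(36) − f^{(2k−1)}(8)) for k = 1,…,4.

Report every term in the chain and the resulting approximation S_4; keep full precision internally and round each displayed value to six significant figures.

Integral: ∫_8^36 x·e^(−x/56) dx = 398.030.
½[f(8) + f(36)] = ½[6.93502 + 18.9284] = 12.9317.
Integral + boundary = 410.962.
Order-1 term: 1/12 · (0.187781 − 0.743038) = -0.0462714.
After k=1: 410.916.
Order-2 term: −1/720 · (0.000395203 − 0.000789794) = 5.48043e-07.
After k=2: 410.916.
Order-3 term: 1/30240 · (2.32949e-07 − 4.28141e-07) = -6.45477e-12.
After k=3: 410.916.
Order-4 term: −1/1209600 · (1.08379e-10 − 1.92740e-10) = 6.97434e-17.

S_4 ≈ 410.916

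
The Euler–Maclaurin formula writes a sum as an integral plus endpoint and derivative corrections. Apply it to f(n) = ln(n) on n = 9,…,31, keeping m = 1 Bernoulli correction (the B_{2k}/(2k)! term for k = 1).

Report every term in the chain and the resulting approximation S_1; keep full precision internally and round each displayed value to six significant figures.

The integral term ∫_9^31 ln(x) dx = 64.6786.
Boundary: ½(f(9) + f(31)) = ½(2.19722 + 3.43399) = 2.81561.
Integral + boundary = 67.4942.
k=1: B_{2}/(2)! × [f^{(1)}(31) − f^{(1)}(9)] = 1/12 × (0.0322581 − 0.111111) = -0.00657109.

S_1 ≈ 67.4876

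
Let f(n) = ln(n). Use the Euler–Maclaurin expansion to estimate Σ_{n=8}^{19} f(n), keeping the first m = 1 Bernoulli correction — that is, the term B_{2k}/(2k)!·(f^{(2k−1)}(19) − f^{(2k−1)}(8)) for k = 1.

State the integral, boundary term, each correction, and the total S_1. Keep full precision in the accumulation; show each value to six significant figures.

Integral: ∫_8^19 ln(x) dx = 28.3088.
Endpoint term: (f(8) + f(19))/2 = (2.07944 + 2.94444)/2 = 2.51194.
Running total after boundary: 30.8207.
k=1: B_{2}/(2)! × [f^{(1)}(19) − f^{(1)}(8)] = 1/12 × (0.0526316 − 0.125000) = -0.00603070.

S_1 ≈ 30.8147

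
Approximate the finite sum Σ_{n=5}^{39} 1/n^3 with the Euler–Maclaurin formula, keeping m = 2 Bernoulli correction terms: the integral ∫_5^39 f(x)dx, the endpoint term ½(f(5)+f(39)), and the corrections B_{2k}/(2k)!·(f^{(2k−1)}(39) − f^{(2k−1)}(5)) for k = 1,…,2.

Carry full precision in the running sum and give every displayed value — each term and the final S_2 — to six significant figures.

Integral: ∫_5^39 1/x^3 dx = 0.0196713.
Endpoint term: (f(5) + f(39))/2 = (0.00800000 + 1.68580e-05)/2 = 0.00400843.
So far: 0.0236797.
Correction k=1: B_{2}/2! · (f^{(1)}(39) − f^{(1)}(5)) = 1/12 · (-1.29677e-06 − (-0.00480000)) = 0.000399892.
Running total after k=1: 0.0240796.
Correction k=2: B_{4}/4! · (f^{(3)}(39) − f^{(3)}(5)) = −1/720 · (-1.70515e-08 − (-0.00384000)) = -5.33331e-06.

S_2 ≈ 0.0240743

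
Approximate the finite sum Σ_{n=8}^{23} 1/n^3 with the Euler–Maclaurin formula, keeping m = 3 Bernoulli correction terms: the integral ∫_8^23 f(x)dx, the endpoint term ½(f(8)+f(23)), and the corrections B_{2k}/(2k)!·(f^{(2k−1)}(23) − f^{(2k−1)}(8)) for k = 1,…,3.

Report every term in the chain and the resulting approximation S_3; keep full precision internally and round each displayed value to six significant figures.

S_3 ≈ 0.00794481

Integral: ∫_8^23 1/x^3 dx = 0.00686732.
Boundary: ½(f(8) + f(23)) = ½(0.00195312 + 8.21895e-05) = 0.00101766.
Running total after boundary: 0.00788498.
Correction k=1: B_{2}/2! · (f^{(1)}(23) − f^{(1)}(8)) = 1/12 · (-1.07204e-05 − (-0.000732422)) = 6.01418e-05.
After k=1: 0.00794512.
Correction k=2: B_{4}/4! · (f^{(3)}(23) − f^{(3)}(8)) = −1/720 · (-4.05307e-07 − (-0.000228882)) = -3.17329e-07.
After k=2: 0.00794480.
Correction k=3: B_{6}/6! · (f^{(5)}(23) − f^{(5)}(8)) = 1/30240 · (-3.21794e-08 − (-0.000150204)) = 4.96599e-09.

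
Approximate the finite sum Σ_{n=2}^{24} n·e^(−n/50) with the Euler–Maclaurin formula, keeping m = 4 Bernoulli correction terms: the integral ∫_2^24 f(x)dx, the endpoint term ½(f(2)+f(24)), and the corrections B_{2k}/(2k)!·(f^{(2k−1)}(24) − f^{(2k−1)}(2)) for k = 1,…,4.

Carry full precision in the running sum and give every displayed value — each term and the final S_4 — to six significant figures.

∫_2^24 x·e^(−x/50) dx evaluates to 208.554.
Boundary: ½(f(2) + f(24)) = ½(1.92158 + 14.8508) = 8.38619.
Running total after boundary: 216.940.
Order-1 term: 1/12 · (0.321767 − 0.922358) = -0.0500492.
Running total after k=1: 216.890.
Order-2 term: −1/720 · (0.000623734 − 0.00113757) = 7.13668e-07.
Running total after k=2: 216.890.
Order-3 term: 1/30240 · (4.47504e-07 − 7.62482e-07) = -1.04160e-11.
Running total after k=3: 216.890.
Order-4 term: −1/1209600 · (2.58206e-10 − 4.27974e-10) = 1.40351e-16.

S_4 ≈ 216.890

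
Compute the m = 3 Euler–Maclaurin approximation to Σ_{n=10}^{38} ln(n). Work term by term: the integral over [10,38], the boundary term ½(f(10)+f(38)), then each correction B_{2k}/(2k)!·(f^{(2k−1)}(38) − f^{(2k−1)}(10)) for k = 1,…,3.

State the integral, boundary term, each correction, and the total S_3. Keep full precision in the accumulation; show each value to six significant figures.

S_3 ≈ 90.1664

∫_10^38 ln(x) dx evaluates to 87.2024.
½[f(10) + f(38)] = ½[2.30259 + 3.63759] = 2.97009.
Integral + boundary = 90.1725.
Correction k=1: B_{2}/2! · (f^{(1)}(38) − f^{(1)}(10)) = 1/12 · (0.0263158 − 0.100000) = -0.00614035.
Partial sum through k=1: 90.1664.
Correction k=2: B_{4}/4! · (f^{(3)}(38) − f^{(3)}(10)) = −1/720 · (3.64485e-05 − 0.00200000) = 2.72715e-06.
Partial sum through k=2: 90.1664.
Correction k=3: B_{6}/6! · (f^{(5)}(38) − f^{(5)}(10)) = 1/30240 · (3.02896e-07 − 0.000240000) = -7.92649e-09.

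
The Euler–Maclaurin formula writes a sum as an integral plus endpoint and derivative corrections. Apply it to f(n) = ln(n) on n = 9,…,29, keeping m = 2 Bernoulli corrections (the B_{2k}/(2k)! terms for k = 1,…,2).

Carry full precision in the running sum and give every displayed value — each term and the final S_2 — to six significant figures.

The integral term ∫_9^29 ln(x) dx = 57.8766.
Boundary: ½(f(9) + f(29)) = ½(2.19722 + 3.36730) = 2.78226.
Integral + boundary = 60.6588.
Correction k=1: B_{2}/2! · (f^{(1)}(29) − f^{(1)}(9)) = 1/12 · (0.0344828 − 0.111111) = -0.00638570.
After k=1: 60.6524.
Correction k=2: B_{4}/4! · (f^{(3)}(29) − f^{(3)}(9)) = −1/720 · (8.20042e-05 − 0.00274348) = 3.69650e-06.

S_2 ≈ 60.6524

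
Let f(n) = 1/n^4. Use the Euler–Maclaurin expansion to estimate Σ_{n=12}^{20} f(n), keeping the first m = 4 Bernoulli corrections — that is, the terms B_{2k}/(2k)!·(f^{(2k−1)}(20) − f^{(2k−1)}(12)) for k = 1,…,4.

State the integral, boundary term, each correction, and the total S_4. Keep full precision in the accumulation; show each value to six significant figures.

S_4 ≈ 0.000179703

The integral term ∫_12^20 1/x^4 dx = 0.000151235.
Boundary: ½(f(12) + f(20)) = ½(4.82253e-05 + 6.25000e-06) = 2.72377e-05.
Running total after boundary: 0.000178472.
Correction k=1: B_{2}/2! · (f^{(1)}(20) − f^{(1)}(12)) = 1/12 · (-1.25000e-06 − (-1.60751e-05)) = 1.23543e-06.
Partial sum through k=1: 0.000179708.
Correction k=2: B_{4}/4! · (f^{(3)}(20) − f^{(3)}(12)) = −1/720 · (-9.37500e-08 − (-3.34898e-06)) = -4.52115e-09.
Partial sum through k=2: 0.000179703.
Correction k=3: B_{6}/6! · (f^{(5)}(20) − f^{(5)}(12)) = 1/30240 · (-1.31250e-08 − (-1.30238e-06)) = 4.26341e-11.
Partial sum through k=3: 0.000179703.
Correction k=4: B_{8}/8! · (f^{(7)}(20) − f^{(7)}(12)) = −1/1209600 · (-2.95313e-09 − (-8.13988e-07)) = -6.70499e-13.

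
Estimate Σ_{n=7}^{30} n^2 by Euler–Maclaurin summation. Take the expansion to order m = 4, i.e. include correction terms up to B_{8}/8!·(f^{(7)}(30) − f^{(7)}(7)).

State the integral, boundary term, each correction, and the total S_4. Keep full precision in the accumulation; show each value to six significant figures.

S_4 ≈ 9364.00

∫_7^30 x^2 dx evaluates to 8885.67.
Endpoint term: (f(7) + f(30))/2 = (49.0000 + 900.000)/2 = 474.500.
Running total after boundary: 9360.17.
Correction k=1: B_{2}/2! · (f^{(1)}(30) − f^{(1)}(7)) = 1/12 · (60.0000 − 14.0000) = 3.83333.
Running total after k=1: 9364.00.
Correction k=2: B_{4}/4! · (f^{(3)}(30) − f^{(3)}(7)) = −1/720 · (0.00000 − 0.00000) = 0.00000.
Running total after k=2: 9364.00.
Correction k=3: B_{6}/6! · (f^{(5)}(30) − f^{(5)}(7)) = 1/30240 · (0.00000 − 0.00000) = 0.00000.
Running total after k=3: 9364.00.
Correction k=4: B_{8}/8! · (f^{(7)}(30) − f^{(7)}(7)) = −1/1209600 · (0.00000 − 0.00000) = 0.00000.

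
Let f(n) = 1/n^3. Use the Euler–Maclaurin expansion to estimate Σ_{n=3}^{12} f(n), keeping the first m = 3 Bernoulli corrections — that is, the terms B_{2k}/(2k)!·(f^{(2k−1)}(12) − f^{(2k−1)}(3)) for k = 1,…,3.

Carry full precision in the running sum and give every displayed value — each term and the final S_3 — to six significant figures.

∫_3^12 1/x^3 dx evaluates to 0.0520833.
½[f(3) + f(12)] = ½[0.0370370 + 0.000578704] = 0.0188079.
So far: 0.0708912.
Correction k=1: B_{2}/2! · (f^{(1)}(12) − f^{(1)}(3)) = 1/12 · (-0.000144676 − (-0.0370370)) = 0.00307436.
Partial sum through k=1: 0.0739656.
Correction k=2: B_{4}/4! · (f^{(3)}(12) − f^{(3)}(3)) = −1/720 · (-2.00939e-05 − (-0.0823045)) = -0.000114284.
Partial sum through k=2: 0.0738513.
Correction k=3: B_{6}/6! · (f^{(5)}(12) − f^{(5)}(3)) = 1/30240 · (-5.86071e-06 − (-0.384088)) = 1.27011e-05.

S_3 ≈ 0.0738640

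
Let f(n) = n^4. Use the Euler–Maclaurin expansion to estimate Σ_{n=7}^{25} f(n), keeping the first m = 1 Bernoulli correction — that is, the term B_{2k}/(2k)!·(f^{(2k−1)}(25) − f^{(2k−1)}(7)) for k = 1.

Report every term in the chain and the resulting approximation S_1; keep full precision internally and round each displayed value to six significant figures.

S_1 ≈ 2.15137e+06

Integral: ∫_7^25 x^4 dx = 1.94976e+06.
Endpoint term: (f(7) + f(25))/2 = (2401.00 + 390625)/2 = 196513.
Integral + boundary = 2.14628e+06.
Correction k=1: B_{2}/2! · (f^{(1)}(25) − f^{(1)}(7)) = 1/12 · (62500.0 − 1372.00) = 5094.00.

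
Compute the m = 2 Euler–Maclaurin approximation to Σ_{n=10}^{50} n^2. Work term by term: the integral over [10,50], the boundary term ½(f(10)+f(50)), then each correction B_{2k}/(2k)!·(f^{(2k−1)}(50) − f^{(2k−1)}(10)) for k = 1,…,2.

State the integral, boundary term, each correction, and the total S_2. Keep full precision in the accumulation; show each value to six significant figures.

The integral term ∫_10^50 x^2 dx = 41333.3.
½[f(10) + f(50)] = ½[100.000 + 2500.00] = 1300.00.
So far: 42633.3.
Correction k=1: B_{2}/2! · (f^{(1)}(50) − f^{(1)}(10)) = 1/12 · (100.000 − 20.0000) = 6.66667.
Partial sum through k=1: 42640.0.
Correction k=2: B_{4}/4! · (f^{(3)}(50) − f^{(3)}(10)) = −1/720 · (0.00000 − 0.00000) = 0.00000.

S_2 ≈ 42640.0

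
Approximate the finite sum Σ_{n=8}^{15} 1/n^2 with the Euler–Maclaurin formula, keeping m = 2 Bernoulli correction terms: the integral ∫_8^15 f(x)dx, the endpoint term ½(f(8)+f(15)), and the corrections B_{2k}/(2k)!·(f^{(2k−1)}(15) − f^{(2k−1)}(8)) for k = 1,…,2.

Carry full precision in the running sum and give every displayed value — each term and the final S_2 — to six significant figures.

Integral: ∫_8^15 1/x^2 dx = 0.0583333.
½[f(8) + f(15)] = ½[0.0156250 + 0.00444444] = 0.0100347.
So far: 0.0683681.
k=1: B_{2}/(2)! × [f^{(1)}(15) − f^{(1)}(8)] = 1/12 × (-0.000592593 − (-0.00390625)) = 0.000276138.
Running total after k=1: 0.0686442.
k=2: B_{4}/(4)! × [f^{(3)}(15) − f^{(3)}(8)] = −1/720 × (-3.16049e-05 − (-0.000732422)) = -9.73357e-07.

S_2 ≈ 0.0686432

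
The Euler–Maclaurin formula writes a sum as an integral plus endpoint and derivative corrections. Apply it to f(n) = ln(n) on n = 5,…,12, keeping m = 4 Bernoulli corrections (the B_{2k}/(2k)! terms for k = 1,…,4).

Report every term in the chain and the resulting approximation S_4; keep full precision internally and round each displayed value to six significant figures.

S_4 ≈ 16.8092

The integral term ∫_5^12 ln(x) dx = 14.7717.
½[f(5) + f(12)] = ½[1.60944 + 2.48491] = 2.04717.
Integral + boundary = 16.8189.
Order-1 term: 1/12 · (0.0833333 − 0.200000) = -0.00972222.
Partial sum through k=1: 16.8091.
Order-2 term: −1/720 · (0.00115741 − 0.0160000) = 2.06147e-05.
Partial sum through k=2: 16.8092.
Order-3 term: 1/30240 · (9.64506e-05 − 0.00768000) = -2.50779e-07.
Partial sum through k=3: 16.8092.
Order-4 term: −1/1209600 · (2.00939e-05 − 0.00921600) = 7.60244e-09.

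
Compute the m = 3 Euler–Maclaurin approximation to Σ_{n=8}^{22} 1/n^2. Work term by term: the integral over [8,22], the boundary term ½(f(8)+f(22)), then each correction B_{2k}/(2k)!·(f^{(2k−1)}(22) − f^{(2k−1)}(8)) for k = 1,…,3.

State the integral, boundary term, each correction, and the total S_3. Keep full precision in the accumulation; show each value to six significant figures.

S_3 ≈ 0.0886999

Integral: ∫_8^22 1/x^2 dx = 0.0795455.
½[f(8) + f(22)] = ½[0.0156250 + 0.00206612] = 0.00884556.
So far: 0.0883910.
Correction k=1: B_{2}/2! · (f^{(1)}(22) − f^{(1)}(8)) = 1/12 · (-0.000187829 − (-0.00390625)) = 0.000309868.
Partial sum through k=1: 0.0887009.
Correction k=2: B_{4}/4! · (f^{(3)}(22) − f^{(3)}(8)) = −1/720 · (-4.65691e-06 − (-0.000732422)) = -1.01078e-06.
Partial sum through k=2: 0.0886999.
Correction k=3: B_{6}/6! · (f^{(5)}(22) − f^{(5)}(8)) = 1/30240 · (-2.88651e-07 − (-0.000343323)) = 1.13437e-08.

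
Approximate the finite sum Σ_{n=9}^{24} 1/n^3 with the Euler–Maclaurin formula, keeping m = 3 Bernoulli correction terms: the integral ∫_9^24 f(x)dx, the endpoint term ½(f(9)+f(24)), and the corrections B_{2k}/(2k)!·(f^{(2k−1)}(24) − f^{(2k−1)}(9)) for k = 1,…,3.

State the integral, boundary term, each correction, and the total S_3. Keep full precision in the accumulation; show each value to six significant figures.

S_3 ≈ 0.00606402

Integral: ∫_9^24 1/x^3 dx = 0.00530478.
Boundary: ½(f(9) + f(24)) = ½(0.00137174 + 7.23380e-05) = 0.000722040.
Running total after boundary: 0.00602682.
k=1: B_{2}/(2)! × [f^{(1)}(24) − f^{(1)}(9)] = 1/12 × (-9.04225e-06 − (-0.000457247)) = 3.73504e-05.
Running total after k=1: 0.00606417.
k=2: B_{4}/(4)! × [f^{(3)}(24) − f^{(3)}(9)] = −1/720 × (-3.13967e-07 − (-0.000112901)) = -1.56370e-07.
Running total after k=2: 0.00606402.
k=3: B_{6}/(6)! × [f^{(5)}(24) − f^{(5)}(9)] = 1/30240 × (-2.28934e-08 − (-5.85410e-05)) = 1.93512e-09.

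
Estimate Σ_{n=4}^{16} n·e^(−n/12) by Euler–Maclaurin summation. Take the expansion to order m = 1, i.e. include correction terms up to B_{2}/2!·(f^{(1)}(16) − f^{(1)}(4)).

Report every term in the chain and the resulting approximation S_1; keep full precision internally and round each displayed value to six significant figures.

S_1 ≈ 52.5001

The integral term ∫_4^16 x·e^(−x/12) dx = 49.0054.
Endpoint term: (f(4) + f(16))/2 = (2.86613 + 4.21755)/2 = 3.54184.
Integral + boundary = 52.5472.
Order-1 term: 1/12 · (-0.0878657 − 0.477688) = -0.0471294.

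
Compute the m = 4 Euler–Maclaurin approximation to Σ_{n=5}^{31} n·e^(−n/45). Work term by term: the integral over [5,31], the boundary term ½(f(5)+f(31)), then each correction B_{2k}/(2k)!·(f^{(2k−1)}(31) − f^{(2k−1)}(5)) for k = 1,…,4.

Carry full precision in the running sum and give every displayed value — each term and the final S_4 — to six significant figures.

The integral term ∫_5^31 x·e^(−x/45) dx = 296.091.
½[f(5) + f(31)] = ½[4.47420 + 15.5661] = 10.0202.
So far: 306.111.
Correction k=1: B_{2}/2! · (f^{(1)}(31) − f^{(1)}(5)) = 1/12 · (0.156219 − 0.795413) = -0.0532661.
After k=1: 306.058.
Correction k=2: B_{4}/4! · (f^{(3)}(31) − f^{(3)}(5)) = −1/720 · (0.000573080 − 0.00127659) = 9.77095e-07.
After k=2: 306.058.
Correction k=3: B_{6}/6! · (f^{(5)}(31) − f^{(5)}(5)) = 1/30240 · (5.27908e-07 − 1.06685e-06) = -1.78223e-11.
After k=3: 306.058.
Correction k=4: B_{8}/8! · (f^{(7)}(31) − f^{(7)}(5)) = −1/1209600 · (3.81637e-10 − 7.42368e-10) = 2.98224e-16.

S_4 ≈ 306.058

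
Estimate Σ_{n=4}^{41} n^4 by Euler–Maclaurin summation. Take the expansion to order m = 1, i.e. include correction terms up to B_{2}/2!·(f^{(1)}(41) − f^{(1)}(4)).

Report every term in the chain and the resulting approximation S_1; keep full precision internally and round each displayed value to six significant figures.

Integral: ∫_4^41 x^4 dx = 2.31710e+07.
½[f(4) + f(41)] = ½[256.000 + 2.82576e+06] = 1.41301e+06.
Integral + boundary = 2.45840e+07.
Correction k=1: B_{2}/2! · (f^{(1)}(41) − f^{(1)}(4)) = 1/12 · (275684 − 256.000) = 22952.3.

S_1 ≈ 2.46070e+07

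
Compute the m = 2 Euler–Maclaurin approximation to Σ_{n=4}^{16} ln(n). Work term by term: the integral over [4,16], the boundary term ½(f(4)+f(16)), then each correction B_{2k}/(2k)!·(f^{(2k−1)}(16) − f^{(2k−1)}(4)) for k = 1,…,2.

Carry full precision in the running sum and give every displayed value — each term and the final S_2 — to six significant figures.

S_2 ≈ 28.8801

Integral: ∫_4^16 ln(x) dx = 26.8162.
Boundary: ½(f(4) + f(16)) = ½(1.38629 + 2.77259) = 2.07944.
So far: 28.8957.
Order-1 term: 1/12 · (0.0625000 − 0.250000) = -0.0156250.
Partial sum through k=1: 28.8801.
Order-2 term: −1/720 · (0.000488281 − 0.0312500) = 4.27246e-05.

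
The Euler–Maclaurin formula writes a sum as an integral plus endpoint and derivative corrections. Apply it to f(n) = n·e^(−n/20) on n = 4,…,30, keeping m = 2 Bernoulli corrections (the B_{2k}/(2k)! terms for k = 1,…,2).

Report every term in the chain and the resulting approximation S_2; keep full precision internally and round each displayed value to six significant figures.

Integral: ∫_4^30 x·e^(−x/20) dx = 169.861.
Boundary: ½(f(4) + f(30)) = ½(3.27492 + 6.69390) = 4.98441.
So far: 174.845.
Correction k=1: B_{2}/2! · (f^{(1)}(30) − f^{(1)}(4)) = 1/12 · (-0.111565 − 0.654985) = -0.0638791.
Running total after k=1: 174.781.
Correction k=2: B_{4}/4! · (f^{(3)}(30) − f^{(3)}(4)) = −1/720 · (0.000836738 − 0.00573112) = 6.79775e-06.

S_2 ≈ 174.781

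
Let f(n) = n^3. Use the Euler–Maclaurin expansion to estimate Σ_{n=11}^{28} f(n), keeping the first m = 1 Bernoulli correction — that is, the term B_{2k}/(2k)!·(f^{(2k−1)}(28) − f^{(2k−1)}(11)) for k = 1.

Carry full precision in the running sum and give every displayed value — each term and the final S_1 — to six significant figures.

The integral term ∫_11^28 x^3 dx = 150004.
Endpoint term: (f(11) + f(28))/2 = (1331.00 + 21952.0)/2 = 11641.5.
Integral + boundary = 161645.
k=1: B_{2}/(2)! × [f^{(1)}(28) − f^{(1)}(11)] = 1/12 × (2352.00 − 363.000) = 165.750.

S_1 ≈ 161811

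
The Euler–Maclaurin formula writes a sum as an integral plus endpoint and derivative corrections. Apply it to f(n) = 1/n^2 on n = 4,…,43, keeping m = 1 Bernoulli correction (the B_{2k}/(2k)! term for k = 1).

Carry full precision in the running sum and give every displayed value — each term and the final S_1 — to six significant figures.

S_1 ≈ 0.260867

∫_4^43 1/x^2 dx evaluates to 0.226744.
Boundary: ½(f(4) + f(43)) = ½(0.0625000 + 0.000540833) = 0.0315204.
Running total after boundary: 0.258265.
Correction k=1: B_{2}/2! · (f^{(1)}(43) − f^{(1)}(4)) = 1/12 · (-2.51550e-05 − (-0.0312500)) = 0.00260207.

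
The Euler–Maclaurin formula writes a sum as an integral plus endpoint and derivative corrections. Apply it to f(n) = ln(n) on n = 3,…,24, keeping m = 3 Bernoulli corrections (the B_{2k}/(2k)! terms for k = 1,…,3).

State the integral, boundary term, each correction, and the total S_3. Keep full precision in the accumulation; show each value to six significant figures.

S_3 ≈ 54.0916

The integral term ∫_3^24 ln(x) dx = 51.9775.
Endpoint term: (f(3) + f(24))/2 = (1.09861 + 3.17805)/2 = 2.13833.
Integral + boundary = 54.1158.
Order-1 term: 1/12 · (0.0416667 − 0.333333) = -0.0243056.
Partial sum through k=1: 54.0915.
Order-2 term: −1/720 · (0.000144676 − 0.0740741) = 0.000102680.
Partial sum through k=2: 54.0916.
Order-3 term: 1/30240 · (3.01408e-06 − 0.0987654) = -3.26595e-06.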